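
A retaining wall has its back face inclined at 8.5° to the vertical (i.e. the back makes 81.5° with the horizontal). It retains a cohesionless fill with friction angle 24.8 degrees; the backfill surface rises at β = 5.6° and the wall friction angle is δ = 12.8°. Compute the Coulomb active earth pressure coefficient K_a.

K_a = sin²(α+φ) / [sin²α · sin(α−δ) · (1 + √{sin(φ+δ)sin(φ−β) / (sin(α−δ)sin(α+β))})²].
With α = 81.5°, φ = 24.8°, δ = 12.8°, β = 5.6°: K_a = 0.4714.

0.471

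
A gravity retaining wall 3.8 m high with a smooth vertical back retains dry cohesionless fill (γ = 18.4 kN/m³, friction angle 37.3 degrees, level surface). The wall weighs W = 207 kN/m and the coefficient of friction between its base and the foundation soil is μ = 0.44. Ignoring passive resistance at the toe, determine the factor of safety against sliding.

K_a = tan²(45° − 37.3°/2) = 0.2453.
P_a = ½K_aγH² = 0.5×0.2453×18.4×3.8² = 32.59 kN/m, acting at H/3 = 1.267 m above the base.
FS_sliding = μW / P_a = 0.44×207 / 32.59 = 2.794.

2.79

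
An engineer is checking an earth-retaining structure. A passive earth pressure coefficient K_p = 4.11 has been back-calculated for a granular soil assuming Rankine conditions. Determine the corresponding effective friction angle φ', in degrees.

37.5°

K_p = (1+sin φ)/(1−sin φ) ⇒ sin φ = (K_p − 1)/(K_p + 1) = 0.6086.
φ = arcsin(0.6086) = 37.49°.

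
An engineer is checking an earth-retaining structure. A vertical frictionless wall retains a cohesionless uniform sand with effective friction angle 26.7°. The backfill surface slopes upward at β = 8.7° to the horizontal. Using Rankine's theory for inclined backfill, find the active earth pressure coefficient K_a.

0.396

K_a = cos β · (cos β − √(cos²β − cos²φ)) / (cos β + √(cos²β − cos²φ)).
cos β = 0.9885, cos φ = 0.8934, √(cos²β − cos²φ) = 0.4231.
K_a = 0.9885 × (0.9885 − 0.4231)/(0.9885 + 0.4231) = 0.3959.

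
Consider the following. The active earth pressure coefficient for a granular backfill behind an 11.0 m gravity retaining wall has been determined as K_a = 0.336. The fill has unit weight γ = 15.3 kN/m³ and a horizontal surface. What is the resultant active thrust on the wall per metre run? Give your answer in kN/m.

P = ½ K_a γ H² = 0.5 × 0.336 × 15.3 × 11.0² = 311.0 kN/m.

311 kN/m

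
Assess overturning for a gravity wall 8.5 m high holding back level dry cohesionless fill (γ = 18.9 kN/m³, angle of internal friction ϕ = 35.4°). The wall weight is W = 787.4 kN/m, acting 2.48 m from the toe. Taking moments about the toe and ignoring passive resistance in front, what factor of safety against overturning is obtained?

K_a = tan²(45° − 35.4°/2) = 0.2664.
P_a = ½K_aγH² = 0.5×0.2664×18.9×8.5² = 181.9 kN/m, acting at H/3 = 2.833 m above the base.
Overturning moment M_o = P_a × H/3 = 181.9 × 2.833 = 515.3.
Resisting moment M_r = W × 2.48 = 787.4 × 2.48 = 1953.
FS_overturning = M_r/M_o = 1953/515.3 = 3.789.

3.79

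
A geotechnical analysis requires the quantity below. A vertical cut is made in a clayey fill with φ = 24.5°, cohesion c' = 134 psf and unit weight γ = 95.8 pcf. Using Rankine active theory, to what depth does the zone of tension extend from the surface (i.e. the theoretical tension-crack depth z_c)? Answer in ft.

K_a = tan²(45° − 24.5°/2) = 0.4137; √K_a = 0.6432.
The active pressure is zero where K_a γ z = 2c√K_a, so z_c = 2c/(γ√K_a) = 2×134/(95.8×0.6432) = 4.349 ft.

4.35 ft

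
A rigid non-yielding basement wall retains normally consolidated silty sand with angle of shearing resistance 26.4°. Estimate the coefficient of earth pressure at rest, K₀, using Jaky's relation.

K₀ = 1 − sin φ' = 1 − sin 26.4° = 0.5554.

0.555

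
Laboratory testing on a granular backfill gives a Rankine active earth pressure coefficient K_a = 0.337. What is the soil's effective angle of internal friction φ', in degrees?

K_a = tan²(45° − φ/2) ⇒ 45° − φ/2 = arctan(√0.337) = 30.14°.
φ = 2(45° − 30.14°) = 29.73°.

29.7°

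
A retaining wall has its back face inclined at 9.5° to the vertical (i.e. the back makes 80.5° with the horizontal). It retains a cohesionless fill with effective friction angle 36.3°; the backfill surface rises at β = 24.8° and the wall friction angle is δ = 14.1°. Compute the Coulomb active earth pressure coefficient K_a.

K_a = sin²(α+φ) / [sin²α · sin(α−δ) · (1 + √{sin(φ+δ)sin(φ−β) / (sin(α−δ)sin(α+β))})²].
With α = 80.5°, φ = 36.3°, δ = 14.1°, β = 24.8°: K_a = 0.4452.

0.445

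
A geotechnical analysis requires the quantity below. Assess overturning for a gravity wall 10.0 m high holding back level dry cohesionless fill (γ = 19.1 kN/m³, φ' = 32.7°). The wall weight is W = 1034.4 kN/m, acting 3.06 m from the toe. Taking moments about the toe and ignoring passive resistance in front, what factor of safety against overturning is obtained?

K_a = tan²(45° − 32.7°/2) = 0.2985.
P_a = ½K_aγH² = 0.5×0.2985×19.1×10.0² = 285.1 kN/m, acting at H/3 = 3.333 m above the base.
Overturning moment M_o = P_a × H/3 = 285.1 × 3.333 = 950.2.
Resisting moment M_r = W × 3.06 = 1034.4 × 3.06 = 3165.
FS_overturning = M_r/M_o = 3165/950.2 = 3.331.

3.33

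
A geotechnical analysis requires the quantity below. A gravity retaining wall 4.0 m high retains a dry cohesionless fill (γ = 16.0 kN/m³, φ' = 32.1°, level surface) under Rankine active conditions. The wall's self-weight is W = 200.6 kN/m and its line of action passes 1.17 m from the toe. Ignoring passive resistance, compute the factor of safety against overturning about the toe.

4.49

K_a = tan²(45° − 32.1°/2) = 0.3060.
P_a = ½K_aγH² = 0.5×0.3060×16.0×4.0² = 39.17 kN/m, acting at H/3 = 1.333 m above the base.
Overturning moment M_o = P_a × H/3 = 39.17 × 1.333 = 52.22.
Resisting moment M_r = W × 1.17 = 200.6 × 1.17 = 234.7.
FS_overturning = M_r/M_o = 234.7/52.22 = 4.494.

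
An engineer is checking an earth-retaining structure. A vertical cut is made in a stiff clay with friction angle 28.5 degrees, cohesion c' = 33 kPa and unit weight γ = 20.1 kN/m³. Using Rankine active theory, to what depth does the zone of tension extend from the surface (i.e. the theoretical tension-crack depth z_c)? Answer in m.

K_a = tan²(45° − 28.5°/2) = 0.3540; √K_a = 0.5949.
The active pressure is zero where K_a γ z = 2c√K_a, so z_c = 2c/(γ√K_a) = 2×33/(20.1×0.5949) = 5.519 m.

5.52 m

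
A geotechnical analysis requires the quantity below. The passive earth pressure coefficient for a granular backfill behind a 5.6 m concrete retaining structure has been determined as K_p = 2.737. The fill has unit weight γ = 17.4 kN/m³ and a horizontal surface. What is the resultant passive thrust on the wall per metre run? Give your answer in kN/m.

747 kN/m

P = ½ K_p γ H² = 0.5 × 2.737 × 17.4 × 5.6² = 746.7 kN/m.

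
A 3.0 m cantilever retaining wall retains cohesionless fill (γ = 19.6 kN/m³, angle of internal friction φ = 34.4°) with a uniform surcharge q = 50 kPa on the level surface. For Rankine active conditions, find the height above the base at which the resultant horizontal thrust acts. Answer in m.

1.31 m

K_a = 0.2780.
Triangular part P₁ = ½K_aγH² = 24.52 at H/3 = 1.000 m; rectangular part P₂ = K_a q H = 41.70 at H/2 = 1.500 m.
ȳ = (P₁·1.000 + P₂·1.500)/(P₁+P₂) = 1.315 m.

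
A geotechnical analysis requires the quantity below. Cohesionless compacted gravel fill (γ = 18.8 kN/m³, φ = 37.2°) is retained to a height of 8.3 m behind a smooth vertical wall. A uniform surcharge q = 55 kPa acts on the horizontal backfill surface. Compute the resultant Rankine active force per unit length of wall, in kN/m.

K_a = tan²(45° − φ/2) = 0.2464.
Soil triangle: ½ K_a γ H² = 0.5×0.2464×18.8×8.3² = 159.6 kN/m.
Surcharge rectangle: K_a q H = 0.2464×55×8.3 = 112.5 kN/m.
Total = 159.6 + 112.5 = 272.1 kN/m.

272 kN/m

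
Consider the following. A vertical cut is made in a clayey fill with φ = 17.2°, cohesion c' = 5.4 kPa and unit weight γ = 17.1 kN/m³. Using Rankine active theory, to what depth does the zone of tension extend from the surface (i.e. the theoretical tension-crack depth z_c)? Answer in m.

K_a = tan²(45° − 17.2°/2) = 0.5436; √K_a = 0.7373.
The active pressure is zero where K_a γ z = 2c√K_a, so z_c = 2c/(γ√K_a) = 2×5.4/(17.1×0.7373) = 0.8567 m.

0.857 m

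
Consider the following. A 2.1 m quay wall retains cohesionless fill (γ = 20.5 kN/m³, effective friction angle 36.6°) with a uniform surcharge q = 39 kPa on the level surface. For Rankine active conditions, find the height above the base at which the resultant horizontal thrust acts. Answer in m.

0.926 m

K_a = 0.2530.
Triangular part P₁ = ½K_aγH² = 11.43 at H/3 = 0.7000 m; rectangular part P₂ = K_a q H = 20.72 at H/2 = 1.050 m.
ȳ = (P₁·0.7000 + P₂·1.050)/(P₁+P₂) = 0.9255 m.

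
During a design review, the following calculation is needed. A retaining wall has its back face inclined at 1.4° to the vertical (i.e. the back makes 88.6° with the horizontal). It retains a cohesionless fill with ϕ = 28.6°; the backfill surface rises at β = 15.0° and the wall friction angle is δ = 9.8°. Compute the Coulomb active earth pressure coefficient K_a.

0.417

K_a = sin²(α+φ) / [sin²α · sin(α−δ) · (1 + √{sin(φ+δ)sin(φ−β) / (sin(α−δ)sin(α+β))})²].
With α = 88.6°, φ = 28.6°, δ = 9.8°, β = 15.0°: K_a = 0.4168.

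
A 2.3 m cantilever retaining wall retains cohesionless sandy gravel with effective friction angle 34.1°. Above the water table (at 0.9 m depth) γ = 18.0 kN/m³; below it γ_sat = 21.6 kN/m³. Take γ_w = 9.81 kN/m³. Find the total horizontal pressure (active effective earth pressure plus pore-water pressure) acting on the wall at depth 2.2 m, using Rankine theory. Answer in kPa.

K_a = (1 − sin φ)/(1 + sin φ) = 0.2815.
γ' = 21.6 − 9.81 = 11.79 kN/m³.
Effective vertical stress at 2.2 m: σ'_v = 18.0×0.9 + 11.79×1.30 = 31.53 kPa.
σ'_h = K_a σ'_v = 0.2815 × 31.53 = 8.876 kPa; u = γ_w × 1.30 = 12.75 kPa.
Total σ_h = 8.876 + 12.75 = 21.63 kPa.

21.6 kPa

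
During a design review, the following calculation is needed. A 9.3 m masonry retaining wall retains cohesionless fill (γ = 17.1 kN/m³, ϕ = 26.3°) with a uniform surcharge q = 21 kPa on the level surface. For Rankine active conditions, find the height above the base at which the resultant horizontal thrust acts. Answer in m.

3.42 m

K_a = 0.3859.
Triangular part P₁ = ½K_aγH² = 285.4 at H/3 = 3.100 m; rectangular part P₂ = K_a q H = 75.37 at H/2 = 4.650 m.
ȳ = (P₁·3.100 + P₂·4.650)/(P₁+P₂) = 3.424 m.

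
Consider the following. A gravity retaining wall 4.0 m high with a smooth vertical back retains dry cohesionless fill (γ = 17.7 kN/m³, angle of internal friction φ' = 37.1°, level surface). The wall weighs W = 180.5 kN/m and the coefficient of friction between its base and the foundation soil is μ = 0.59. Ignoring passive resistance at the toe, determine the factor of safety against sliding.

K_a = tan²(45° − 37.1°/2) = 0.2475.
P_a = ½K_aγH² = 0.5×0.2475×17.7×4.0² = 35.05 kN/m, acting at H/3 = 1.333 m above the base.
FS_sliding = μW / P_a = 0.59×180.5 / 35.05 = 3.039.

3.04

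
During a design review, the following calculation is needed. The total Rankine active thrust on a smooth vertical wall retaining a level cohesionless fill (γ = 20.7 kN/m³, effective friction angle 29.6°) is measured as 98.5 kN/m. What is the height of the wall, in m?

5.30 m

K_a = 0.3387. P_a = ½ K_a γ H² ⇒ H = √(2P_a/(K_a γ)).
H = √(2×98.5/(0.3387×20.7)) = 5.300 m.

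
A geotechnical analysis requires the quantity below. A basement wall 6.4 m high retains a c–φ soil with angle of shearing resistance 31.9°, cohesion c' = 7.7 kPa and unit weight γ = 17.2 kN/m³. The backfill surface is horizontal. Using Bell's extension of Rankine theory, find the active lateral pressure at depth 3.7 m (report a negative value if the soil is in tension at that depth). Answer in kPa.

K_a = (1 − sin φ)/(1 + sin φ) = 0.3085.
σ_a = K_a γ z − 2c√K_a = 0.3085×17.2×3.7 − 2×7.7×0.5555 = 11.08 kPa.

11.1 kPa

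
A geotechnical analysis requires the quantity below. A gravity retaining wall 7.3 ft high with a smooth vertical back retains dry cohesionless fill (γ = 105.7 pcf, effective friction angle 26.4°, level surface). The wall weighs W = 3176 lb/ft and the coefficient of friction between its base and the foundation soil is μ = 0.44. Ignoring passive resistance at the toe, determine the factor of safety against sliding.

1.29

K_a = tan²(45° − 26.4°/2) = 0.3844.
P_a = ½K_aγH² = 0.5×0.3844×105.7×7.3² = 1083 lb/ft, acting at H/3 = 2.433 ft above the base.
FS_sliding = μW / P_a = 0.44×3176 / 1083 = 1.291.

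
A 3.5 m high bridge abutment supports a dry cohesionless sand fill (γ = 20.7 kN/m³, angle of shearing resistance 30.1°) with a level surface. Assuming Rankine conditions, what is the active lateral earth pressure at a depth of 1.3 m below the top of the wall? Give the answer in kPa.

8.93 kPa

K_a = (1 − sin φ)/(1 + sin φ) = 0.3320.
σ_h = K_a γ z = 0.3320 × 20.7 × 1.3 = 8.934 kPa.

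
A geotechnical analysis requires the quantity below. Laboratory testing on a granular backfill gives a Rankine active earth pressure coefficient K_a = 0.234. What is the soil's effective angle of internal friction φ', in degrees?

K_a = tan²(45° − φ/2) ⇒ 45° − φ/2 = arctan(√0.234) = 25.81°.
φ = 2(45° − 25.81°) = 38.37°.

38.4°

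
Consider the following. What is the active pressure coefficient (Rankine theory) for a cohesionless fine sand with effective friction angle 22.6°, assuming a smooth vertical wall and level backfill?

K_a = (1 − sin φ)/(1 + sin φ) = (1 − sin 22.6°)/(1 + sin 22.6°) = 0.4448.

0.445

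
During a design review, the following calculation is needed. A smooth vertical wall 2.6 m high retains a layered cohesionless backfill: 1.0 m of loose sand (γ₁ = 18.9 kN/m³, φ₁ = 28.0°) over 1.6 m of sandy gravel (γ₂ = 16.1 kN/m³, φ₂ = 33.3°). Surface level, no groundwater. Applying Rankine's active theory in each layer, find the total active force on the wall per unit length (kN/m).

18.2 kN/m

K_a1 = tan²(45°−28.0°/2) = 0.3610; K_a2 = tan²(45°−33.3°/2) = 0.2911.
Layer 1: σ at base = K_a1 γ₁ h₁ = 6.824 kPa; P₁ = ½×6.824×1.0 = 3.412.
Layer 2: σ_v at top = γ₁h₁ = 18.90; σ_h top = K_a2×18.90 = 5.502; σ_h base = K_a2×(18.90+16.1×1.6) = 13.00.
P₂ = ½(5.502+13.00)×1.6 = 14.80. Total P_a = 3.412+14.80 = 18.22 kN/m.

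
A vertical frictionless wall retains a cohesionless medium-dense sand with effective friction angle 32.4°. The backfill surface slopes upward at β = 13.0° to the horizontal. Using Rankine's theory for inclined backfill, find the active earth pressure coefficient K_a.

K_a = cos β · (cos β − √(cos²β − cos²φ)) / (cos β + √(cos²β − cos²φ)).
cos β = 0.9744, cos φ = 0.8443, √(cos²β − cos²φ) = 0.4863.
K_a = 0.9744 × (0.9744 − 0.4863)/(0.9744 + 0.4863) = 0.3256.

0.326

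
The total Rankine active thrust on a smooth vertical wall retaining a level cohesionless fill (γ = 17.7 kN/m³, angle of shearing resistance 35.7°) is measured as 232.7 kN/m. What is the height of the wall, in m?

10.00 m

K_a = 0.2630. P_a = ½ K_a γ H² ⇒ H = √(2P_a/(K_a γ)).
H = √(2×232.7/(0.2630×17.7)) = 9.999 m.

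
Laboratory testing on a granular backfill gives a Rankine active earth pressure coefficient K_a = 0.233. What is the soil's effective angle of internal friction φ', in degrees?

38.5°

K_a = tan²(45° − φ/2) ⇒ 45° − φ/2 = arctan(√0.233) = 25.77°.
φ = 2(45° − 25.77°) = 38.47°.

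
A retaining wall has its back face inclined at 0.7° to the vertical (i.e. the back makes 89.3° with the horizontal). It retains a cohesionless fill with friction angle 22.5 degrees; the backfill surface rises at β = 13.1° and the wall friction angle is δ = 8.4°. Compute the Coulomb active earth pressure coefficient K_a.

0.521

K_a = sin²(α+φ) / [sin²α · sin(α−δ) · (1 + √{sin(φ+δ)sin(φ−β) / (sin(α−δ)sin(α+β))})²].
With α = 89.3°, φ = 22.5°, δ = 8.4°, β = 13.1°: K_a = 0.5208.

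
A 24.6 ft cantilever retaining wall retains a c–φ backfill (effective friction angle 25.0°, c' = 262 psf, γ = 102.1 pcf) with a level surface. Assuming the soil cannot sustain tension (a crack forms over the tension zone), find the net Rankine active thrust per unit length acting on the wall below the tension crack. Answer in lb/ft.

K_a = 0.4059; √K_a = 0.6371.
Tension-crack depth z_c = 2c/(γ√K_a) = 2×262/(102.1×0.6371) = 8.056 ft.
σ_a at base = K_a γ H − 2c√K_a = 0.4059×102.1×24.6 − 2×262×0.6371 = 685.6 psf.
P_a = ½ × 685.6 × (H − z_c) = 0.5×685.6×16.54 = 5671 lb/ft.

5670 lb/ft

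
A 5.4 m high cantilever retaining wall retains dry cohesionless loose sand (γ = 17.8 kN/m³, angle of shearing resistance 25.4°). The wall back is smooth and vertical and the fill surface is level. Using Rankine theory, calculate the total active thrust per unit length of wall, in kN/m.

104 kN/m

K_a = tan²(45° − φ/2) = 0.3996.
P_a = ½ K_a γ H² = 0.5 × 0.3996 × 17.8 × 5.4² = 103.7 kN/m.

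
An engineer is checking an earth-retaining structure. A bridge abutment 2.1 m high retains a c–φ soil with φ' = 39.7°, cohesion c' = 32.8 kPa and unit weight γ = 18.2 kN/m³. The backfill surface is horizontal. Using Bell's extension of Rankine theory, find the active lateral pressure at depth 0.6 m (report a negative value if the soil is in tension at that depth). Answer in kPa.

-28.4 kPa

K_a = (1 − sin φ)/(1 + sin φ) = 0.2204.
σ_a = K_a γ z − 2c√K_a = 0.2204×18.2×0.6 − 2×32.8×0.4695 = -28.39 kPa.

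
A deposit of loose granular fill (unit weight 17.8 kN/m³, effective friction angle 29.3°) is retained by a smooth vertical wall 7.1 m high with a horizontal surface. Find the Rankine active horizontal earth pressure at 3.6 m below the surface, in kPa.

22.0 kPa

K_a = (1 − sin φ)/(1 + sin φ) = 0.3428.
σ_h = K_a γ z = 0.3428 × 17.8 × 3.6 = 21.97 kPa.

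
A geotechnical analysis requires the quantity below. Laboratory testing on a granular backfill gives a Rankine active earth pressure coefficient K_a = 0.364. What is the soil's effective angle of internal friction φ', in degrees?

27.8°

K_a = tan²(45° − φ/2) ⇒ 45° − φ/2 = arctan(√0.364) = 31.10°.
φ = 2(45° − 31.10°) = 27.79°.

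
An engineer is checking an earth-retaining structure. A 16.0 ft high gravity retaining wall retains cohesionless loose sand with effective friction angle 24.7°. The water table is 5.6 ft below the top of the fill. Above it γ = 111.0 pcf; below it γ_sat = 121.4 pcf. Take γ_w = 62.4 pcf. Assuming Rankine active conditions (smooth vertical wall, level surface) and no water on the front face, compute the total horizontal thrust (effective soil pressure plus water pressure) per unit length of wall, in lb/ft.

8050 lb/ft

K_a = tan²(45° − φ/2) = 0.4106.
γ' = 121.4 − 62.4 = 59.00 pcf. Depth below WT = 10.4 ft.
σ'_h at WT = K_a γ d_w = 255.2 psf; at base = 255.2 + K_a γ' × 10.4 = 507.1 psf.
P₁ (0–5.6 ft) = ½×255.2×5.6 = 714.6. P₂ (5.6–16.0 ft) = ½(255.2+507.1)×10.4 = 3964.
P_w = ½ γ_w h₂² = 0.5×62.4×10.4² = 3375. Total = 714.6+3964+3375 = 8053 lb/ft.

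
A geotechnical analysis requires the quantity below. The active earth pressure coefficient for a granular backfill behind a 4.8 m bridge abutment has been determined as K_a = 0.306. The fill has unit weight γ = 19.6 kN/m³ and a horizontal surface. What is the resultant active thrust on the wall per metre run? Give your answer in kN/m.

69.1 kN/m

P = ½ K_a γ H² = 0.5 × 0.306 × 19.6 × 4.8² = 69.09 kN/m.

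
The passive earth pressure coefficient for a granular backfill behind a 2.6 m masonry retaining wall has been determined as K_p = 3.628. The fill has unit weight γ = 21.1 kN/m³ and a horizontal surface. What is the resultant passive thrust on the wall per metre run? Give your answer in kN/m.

P = ½ K_p γ H² = 0.5 × 3.628 × 21.1 × 2.6² = 258.7 kN/m.

259 kN/m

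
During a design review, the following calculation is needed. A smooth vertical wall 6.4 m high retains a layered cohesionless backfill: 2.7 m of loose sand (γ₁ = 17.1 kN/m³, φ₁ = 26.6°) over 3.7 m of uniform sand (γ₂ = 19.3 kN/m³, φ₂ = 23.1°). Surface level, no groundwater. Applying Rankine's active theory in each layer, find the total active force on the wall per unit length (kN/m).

156 kN/m

K_a1 = tan²(45°−26.6°/2) = 0.3814; K_a2 = tan²(45°−23.1°/2) = 0.4364.
Layer 1: σ at base = K_a1 γ₁ h₁ = 17.61 kPa; P₁ = ½×17.61×2.7 = 23.78.
Layer 2: σ_v at top = γ₁h₁ = 46.17; σ_h top = K_a2×46.17 = 20.15; σ_h base = K_a2×(46.17+19.3×3.7) = 51.32.
P₂ = ½(20.15+51.32)×3.7 = 132.2. Total P_a = 23.78+132.2 = 156.0 kN/m.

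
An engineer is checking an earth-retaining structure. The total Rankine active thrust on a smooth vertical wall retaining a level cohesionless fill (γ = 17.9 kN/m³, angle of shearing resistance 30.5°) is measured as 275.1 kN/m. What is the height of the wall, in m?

K_a = 0.3267. P_a = ½ K_a γ H² ⇒ H = √(2P_a/(K_a γ)).
H = √(2×275.1/(0.3267×17.9)) = 9.700 m.

9.70 m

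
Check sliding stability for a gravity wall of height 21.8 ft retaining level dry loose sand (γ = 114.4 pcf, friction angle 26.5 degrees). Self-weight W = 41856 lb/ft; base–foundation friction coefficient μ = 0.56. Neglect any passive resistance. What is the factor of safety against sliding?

K_a = tan²(45° − 26.5°/2) = 0.3829.
P_a = ½K_aγH² = 0.5×0.3829×114.4×21.8² = 10410 lb/ft, acting at H/3 = 7.267 ft above the base.
FS_sliding = μW / P_a = 0.56×41856 / 10410 = 2.252.

2.25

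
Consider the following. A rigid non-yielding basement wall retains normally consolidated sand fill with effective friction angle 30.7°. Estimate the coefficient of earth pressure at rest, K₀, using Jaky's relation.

K₀ = 1 − sin φ' = 1 − sin 30.7° = 0.4895.

0.489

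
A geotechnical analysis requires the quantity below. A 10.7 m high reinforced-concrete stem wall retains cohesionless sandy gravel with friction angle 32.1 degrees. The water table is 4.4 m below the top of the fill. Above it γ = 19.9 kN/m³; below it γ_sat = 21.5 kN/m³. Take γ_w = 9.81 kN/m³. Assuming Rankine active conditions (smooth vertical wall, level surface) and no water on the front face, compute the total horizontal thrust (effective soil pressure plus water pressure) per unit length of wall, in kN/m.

493 kN/m

K_a = tan²(45° − φ/2) = 0.3060.
γ' = 21.5 − 9.81 = 11.69 kN/m³. Depth below WT = 6.3 m.
σ'_h at WT = K_a γ d_w = 26.79 kPa; at base = 26.79 + K_a γ' × 6.3 = 49.33 kPa.
P₁ (0–4.4 m) = ½×26.79×4.4 = 58.94. P₂ (4.4–10.7 m) = ½(26.79+49.33)×6.3 = 239.8.
P_w = ½ γ_w h₂² = 0.5×9.81×6.3² = 194.7. Total = 58.94+239.8+194.7 = 493.4 kN/m.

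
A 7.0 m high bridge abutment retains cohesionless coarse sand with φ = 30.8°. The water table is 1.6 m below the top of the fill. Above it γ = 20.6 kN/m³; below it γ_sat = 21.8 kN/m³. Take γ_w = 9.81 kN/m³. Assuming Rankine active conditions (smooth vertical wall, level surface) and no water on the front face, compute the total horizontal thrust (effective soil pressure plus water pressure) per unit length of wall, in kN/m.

K_a = tan²(45° − φ/2) = 0.3227.
γ' = 21.8 − 9.81 = 11.99 kN/m³. Depth below WT = 5.4 m.
σ'_h at WT = K_a γ d_w = 10.64 kPa; at base = 10.64 + K_a γ' × 5.4 = 31.53 kPa.
P₁ (0–1.6 m) = ½×10.64×1.6 = 8.509. P₂ (1.6–7.0 m) = ½(10.64+31.53)×5.4 = 113.9.
P_w = ½ γ_w h₂² = 0.5×9.81×5.4² = 143.0. Total = 8.509+113.9+143.0 = 265.4 kN/m.

265 kN/m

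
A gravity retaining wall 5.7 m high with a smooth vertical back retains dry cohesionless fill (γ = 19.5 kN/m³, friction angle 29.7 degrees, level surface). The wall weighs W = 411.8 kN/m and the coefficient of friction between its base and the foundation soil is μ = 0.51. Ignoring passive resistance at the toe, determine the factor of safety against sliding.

K_a = tan²(45° − 29.7°/2) = 0.3374.
P_a = ½K_aγH² = 0.5×0.3374×19.5×5.7² = 106.9 kN/m, acting at H/3 = 1.900 m above the base.
FS_sliding = μW / P_a = 0.51×411.8 / 106.9 = 1.965.

1.97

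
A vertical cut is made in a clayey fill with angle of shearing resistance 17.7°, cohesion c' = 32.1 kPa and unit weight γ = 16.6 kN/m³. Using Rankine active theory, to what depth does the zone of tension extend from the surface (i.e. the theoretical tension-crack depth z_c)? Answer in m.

5.29 m

K_a = tan²(45° − 17.7°/2) = 0.5337; √K_a = 0.7306.
The active pressure is zero where K_a γ z = 2c√K_a, so z_c = 2c/(γ√K_a) = 2×32.1/(16.6×0.7306) = 5.294 m.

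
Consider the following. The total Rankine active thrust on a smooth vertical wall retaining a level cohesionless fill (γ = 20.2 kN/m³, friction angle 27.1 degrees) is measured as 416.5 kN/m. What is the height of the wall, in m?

K_a = 0.3741. P_a = ½ K_a γ H² ⇒ H = √(2P_a/(K_a γ)).
H = √(2×416.5/(0.3741×20.2)) = 10.50 m.

10.5 m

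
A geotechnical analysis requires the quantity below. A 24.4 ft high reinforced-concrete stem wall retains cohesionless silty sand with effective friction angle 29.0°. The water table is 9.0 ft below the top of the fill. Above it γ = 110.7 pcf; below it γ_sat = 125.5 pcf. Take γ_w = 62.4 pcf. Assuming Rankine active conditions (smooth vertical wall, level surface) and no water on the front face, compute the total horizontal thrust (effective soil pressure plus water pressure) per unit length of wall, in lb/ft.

K_a = tan²(45° − φ/2) = 0.3470.
γ' = 125.5 − 62.4 = 63.10 pcf. Depth below WT = 15.4 ft.
σ'_h at WT = K_a γ d_w = 345.7 psf; at base = 345.7 + K_a γ' × 15.4 = 682.9 psf.
P₁ (0–9.0 ft) = ½×345.7×9.0 = 1556. P₂ (9.0–24.4 ft) = ½(345.7+682.9)×15.4 = 7920.
P_w = ½ γ_w h₂² = 0.5×62.4×15.4² = 7399. Total = 1556+7920+7399 = 16870 lb/ft.

16900 lb/ft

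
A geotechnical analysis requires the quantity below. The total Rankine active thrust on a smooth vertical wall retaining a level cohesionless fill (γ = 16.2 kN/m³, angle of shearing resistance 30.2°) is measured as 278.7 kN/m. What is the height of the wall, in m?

10.2 m

K_a = 0.3307. P_a = ½ K_a γ H² ⇒ H = √(2P_a/(K_a γ)).
H = √(2×278.7/(0.3307×16.2)) = 10.20 m.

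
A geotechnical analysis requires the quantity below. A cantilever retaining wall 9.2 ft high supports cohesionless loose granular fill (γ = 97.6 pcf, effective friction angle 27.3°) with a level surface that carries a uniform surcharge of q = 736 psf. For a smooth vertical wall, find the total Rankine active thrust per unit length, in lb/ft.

4050 lb/ft

K_a = tan²(45° − φ/2) = 0.3711.
Soil triangle: ½ K_a γ H² = 0.5×0.3711×97.6×9.2² = 1533 lb/ft.
Surcharge rectangle: K_a q H = 0.3711×736×9.2 = 2513 lb/ft.
Total = 1533 + 2513 = 4046 lb/ft.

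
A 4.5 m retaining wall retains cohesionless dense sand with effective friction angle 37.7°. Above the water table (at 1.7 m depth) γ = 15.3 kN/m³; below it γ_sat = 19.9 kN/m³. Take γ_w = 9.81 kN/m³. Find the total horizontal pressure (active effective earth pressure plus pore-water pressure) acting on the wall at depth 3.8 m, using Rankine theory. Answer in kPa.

K_a = (1 − sin φ)/(1 + sin φ) = 0.2411.
γ' = 19.9 − 9.81 = 10.09 kN/m³.
Effective vertical stress at 3.8 m: σ'_v = 15.3×1.7 + 10.09×2.10 = 47.20 kPa.
σ'_h = K_a σ'_v = 0.2411 × 47.20 = 11.38 kPa; u = γ_w × 2.10 = 20.60 kPa.
Total σ_h = 11.38 + 20.60 = 31.98 kPa.

32.0 kPa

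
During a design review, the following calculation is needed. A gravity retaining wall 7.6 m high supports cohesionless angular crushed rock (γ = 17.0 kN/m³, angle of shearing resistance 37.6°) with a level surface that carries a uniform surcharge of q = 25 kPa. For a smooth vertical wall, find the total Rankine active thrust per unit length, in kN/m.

K_a = tan²(45° − φ/2) = 0.2421.
Soil triangle: ½ K_a γ H² = 0.5×0.2421×17.0×7.6² = 118.9 kN/m.
Surcharge rectangle: K_a q H = 0.2421×25×7.6 = 46.00 kN/m.
Total = 118.9 + 46.00 = 164.9 kN/m.

165 kN/m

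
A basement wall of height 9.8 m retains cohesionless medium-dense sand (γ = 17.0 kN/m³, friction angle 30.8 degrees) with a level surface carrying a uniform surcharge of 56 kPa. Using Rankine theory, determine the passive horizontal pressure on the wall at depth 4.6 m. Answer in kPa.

K_p = (1 + sin φ)/(1 − sin φ) = 3.099.
σ_v = γz + q = 17.0 × 4.6 + 56 = 134.2 kPa.
σ_h = K_p σ_v = 3.099 × 134.2 = 415.8 kPa.

416 kPa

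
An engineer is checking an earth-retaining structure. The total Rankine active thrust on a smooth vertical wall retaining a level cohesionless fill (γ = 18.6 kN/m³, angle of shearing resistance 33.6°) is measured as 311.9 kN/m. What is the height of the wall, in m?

10.8 m

K_a = 0.2875. P_a = ½ K_a γ H² ⇒ H = √(2P_a/(K_a γ)).
H = √(2×311.9/(0.2875×18.6)) = 10.80 m.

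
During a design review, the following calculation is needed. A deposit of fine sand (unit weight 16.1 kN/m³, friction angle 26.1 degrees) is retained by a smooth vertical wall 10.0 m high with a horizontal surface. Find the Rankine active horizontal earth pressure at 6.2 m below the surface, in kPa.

38.8 kPa

K_a = (1 − sin φ)/(1 + sin φ) = 0.3889.
σ_h = K_a γ z = 0.3889 × 16.1 × 6.2 = 38.82 kPa.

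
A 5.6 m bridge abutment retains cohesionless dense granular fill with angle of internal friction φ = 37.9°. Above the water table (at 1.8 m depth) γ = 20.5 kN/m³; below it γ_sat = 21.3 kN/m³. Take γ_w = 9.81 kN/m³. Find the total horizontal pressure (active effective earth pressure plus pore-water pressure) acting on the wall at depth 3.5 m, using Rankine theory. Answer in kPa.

K_a = (1 − sin φ)/(1 + sin φ) = 0.2389.
γ' = 21.3 − 9.81 = 11.49 kN/m³.
Effective vertical stress at 3.5 m: σ'_v = 20.5×1.8 + 11.49×1.70 = 56.43 kPa.
σ'_h = K_a σ'_v = 0.2389 × 56.43 = 13.48 kPa; u = γ_w × 1.70 = 16.68 kPa.
Total σ_h = 13.48 + 16.68 = 30.16 kPa.

30.2 kPa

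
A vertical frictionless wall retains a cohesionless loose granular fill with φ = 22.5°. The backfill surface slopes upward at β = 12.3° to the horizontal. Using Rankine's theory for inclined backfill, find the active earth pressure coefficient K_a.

0.497

K_a = cos β · (cos β − √(cos²β − cos²φ)) / (cos β + √(cos²β − cos²φ)).
cos β = 0.9770, cos φ = 0.9239, √(cos²β − cos²φ) = 0.3179.
K_a = 0.9770 × (0.9770 − 0.3179)/(0.9770 + 0.3179) = 0.4973.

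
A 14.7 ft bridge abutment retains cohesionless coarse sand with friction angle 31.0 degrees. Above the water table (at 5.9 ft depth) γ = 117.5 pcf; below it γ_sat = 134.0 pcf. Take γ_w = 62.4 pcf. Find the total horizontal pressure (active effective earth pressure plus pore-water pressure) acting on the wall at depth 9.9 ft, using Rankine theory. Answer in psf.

563 psf

K_a = (1 − sin φ)/(1 + sin φ) = 0.3201.
γ' = 134.0 − 62.4 = 71.60 pcf.
Effective vertical stress at 9.9 ft: σ'_v = 117.5×5.9 + 71.60×4.00 = 979.6 psf.
σ'_h = K_a σ'_v = 0.3201 × 979.6 = 313.6 psf; u = γ_w × 4.00 = 249.6 psf.
Total σ_h = 313.6 + 249.6 = 563.2 psf.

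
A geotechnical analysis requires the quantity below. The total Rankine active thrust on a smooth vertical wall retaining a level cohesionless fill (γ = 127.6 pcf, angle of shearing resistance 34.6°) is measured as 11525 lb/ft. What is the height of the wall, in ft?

25.6 ft

K_a = 0.2756. P_a = ½ K_a γ H² ⇒ H = √(2P_a/(K_a γ)).
H = √(2×11525/(0.2756×127.6)) = 25.60 ft.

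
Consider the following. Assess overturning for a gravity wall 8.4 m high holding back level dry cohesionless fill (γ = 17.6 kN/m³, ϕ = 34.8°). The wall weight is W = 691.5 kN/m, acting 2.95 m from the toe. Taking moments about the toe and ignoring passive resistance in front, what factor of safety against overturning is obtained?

4.29

K_a = tan²(45° − 34.8°/2) = 0.2733.
P_a = ½K_aγH² = 0.5×0.2733×17.6×8.4² = 169.7 kN/m, acting at H/3 = 2.800 m above the base.
Overturning moment M_o = P_a × H/3 = 169.7 × 2.800 = 475.2.
Resisting moment M_r = W × 2.95 = 691.5 × 2.95 = 2040.
FS_overturning = M_r/M_o = 2040/475.2 = 4.293.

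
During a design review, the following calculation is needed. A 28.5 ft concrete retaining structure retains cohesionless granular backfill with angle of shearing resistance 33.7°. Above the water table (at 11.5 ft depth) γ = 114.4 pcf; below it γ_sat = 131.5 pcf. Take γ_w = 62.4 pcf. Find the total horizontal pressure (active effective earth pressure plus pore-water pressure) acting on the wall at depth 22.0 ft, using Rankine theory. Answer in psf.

K_a = (1 − sin φ)/(1 + sin φ) = 0.2863.
γ' = 131.5 − 62.4 = 69.10 pcf.
Effective vertical stress at 22.0 ft: σ'_v = 114.4×11.5 + 69.10×10.5 = 2041 psf.
σ'_h = K_a σ'_v = 0.2863 × 2041 = 584.4 psf; u = γ_w × 10.5 = 655.2 psf.
Total σ_h = 584.4 + 655.2 = 1240 psf.

1240 psf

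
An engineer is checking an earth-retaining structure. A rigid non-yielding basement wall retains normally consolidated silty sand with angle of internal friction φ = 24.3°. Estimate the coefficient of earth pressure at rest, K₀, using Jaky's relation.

K₀ = 1 − sin φ' = 1 − sin 24.3° = 0.5885.

0.588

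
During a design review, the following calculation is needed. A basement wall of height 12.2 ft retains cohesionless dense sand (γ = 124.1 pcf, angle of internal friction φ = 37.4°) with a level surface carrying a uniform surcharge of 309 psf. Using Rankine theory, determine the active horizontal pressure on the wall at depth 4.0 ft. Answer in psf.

K_a = (1 − sin φ)/(1 + sin φ) = 0.2443.
σ_v = γz + q = 124.1 × 4.0 + 309 = 805.4 psf.
σ_h = K_a σ_v = 0.2443 × 805.4 = 196.7 psf.

197 psf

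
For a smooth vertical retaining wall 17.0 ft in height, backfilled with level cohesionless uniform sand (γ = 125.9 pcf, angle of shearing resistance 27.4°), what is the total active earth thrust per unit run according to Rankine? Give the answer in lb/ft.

K_a = tan²(45° − φ/2) = 0.3697.
P_a = ½ K_a γ H² = 0.5 × 0.3697 × 125.9 × 17.0² = 6725 lb/ft.

6730 lb/ft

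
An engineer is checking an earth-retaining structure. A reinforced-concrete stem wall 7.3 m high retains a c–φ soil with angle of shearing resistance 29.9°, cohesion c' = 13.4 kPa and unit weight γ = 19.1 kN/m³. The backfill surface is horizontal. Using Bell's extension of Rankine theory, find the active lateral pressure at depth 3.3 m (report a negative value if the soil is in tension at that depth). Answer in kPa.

K_a = (1 − sin φ)/(1 + sin φ) = 0.3347.
σ_a = K_a γ z − 2c√K_a = 0.3347×19.1×3.3 − 2×13.4×0.5785 = 5.591 kPa.

5.59 kPa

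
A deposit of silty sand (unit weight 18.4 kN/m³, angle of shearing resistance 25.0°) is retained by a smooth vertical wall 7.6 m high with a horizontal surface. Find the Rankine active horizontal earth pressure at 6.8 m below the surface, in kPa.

K_a = (1 − sin φ)/(1 + sin φ) = 0.4059.
σ_h = K_a γ z = 0.4059 × 18.4 × 6.8 = 50.78 kPa.

50.8 kPa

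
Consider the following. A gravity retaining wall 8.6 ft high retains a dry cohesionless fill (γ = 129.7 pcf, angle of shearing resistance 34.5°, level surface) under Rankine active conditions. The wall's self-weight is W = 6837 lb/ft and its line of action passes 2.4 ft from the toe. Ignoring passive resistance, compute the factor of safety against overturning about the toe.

K_a = tan²(45° − 34.5°/2) = 0.2768.
P_a = ½K_aγH² = 0.5×0.2768×129.7×8.6² = 1328 lb/ft, acting at H/3 = 2.867 ft above the base.
Overturning moment M_o = P_a × H/3 = 1328 × 2.867 = 3806.
Resisting moment M_r = W × 2.4 = 6837 × 2.4 = 16410.
FS_overturning = M_r/M_o = 16410/3806 = 4.311.

4.31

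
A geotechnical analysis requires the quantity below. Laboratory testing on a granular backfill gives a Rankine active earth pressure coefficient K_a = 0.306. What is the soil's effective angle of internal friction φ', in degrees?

K_a = tan²(45° − φ/2) ⇒ 45° − φ/2 = arctan(√0.306) = 28.95°.
φ = 2(45° − 28.95°) = 32.10°.

32.1°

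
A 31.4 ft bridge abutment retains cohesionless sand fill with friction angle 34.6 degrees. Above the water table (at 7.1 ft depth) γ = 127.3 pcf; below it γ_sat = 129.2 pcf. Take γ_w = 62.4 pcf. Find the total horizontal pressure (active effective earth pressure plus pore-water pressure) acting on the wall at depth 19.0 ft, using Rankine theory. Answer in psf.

K_a = (1 − sin φ)/(1 + sin φ) = 0.2756.
γ' = 129.2 − 62.4 = 66.80 pcf.
Effective vertical stress at 19.0 ft: σ'_v = 127.3×7.1 + 66.80×11.9 = 1699 psf.
σ'_h = K_a σ'_v = 0.2756 × 1699 = 468.2 psf; u = γ_w × 11.9 = 742.6 psf.
Total σ_h = 468.2 + 742.6 = 1211 psf.

1210 psf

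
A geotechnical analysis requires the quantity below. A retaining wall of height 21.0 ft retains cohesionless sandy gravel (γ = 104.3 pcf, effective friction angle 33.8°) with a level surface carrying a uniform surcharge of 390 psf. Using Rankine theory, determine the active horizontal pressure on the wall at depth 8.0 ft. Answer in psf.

349 psf

K_a = (1 − sin φ)/(1 + sin φ) = 0.2851.
σ_v = γz + q = 104.3 × 8.0 + 390 = 1224 psf.
σ_h = K_a σ_v = 0.2851 × 1224 = 349.1 psf.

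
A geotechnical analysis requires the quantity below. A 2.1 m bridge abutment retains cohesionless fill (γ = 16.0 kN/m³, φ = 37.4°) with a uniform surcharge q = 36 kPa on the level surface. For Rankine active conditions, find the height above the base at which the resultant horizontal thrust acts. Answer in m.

0.939 m

K_a = 0.2443.
Triangular part P₁ = ½K_aγH² = 8.618 at H/3 = 0.7000 m; rectangular part P₂ = K_a q H = 18.47 at H/2 = 1.050 m.
ȳ = (P₁·0.7000 + P₂·1.050)/(P₁+P₂) = 0.9386 m.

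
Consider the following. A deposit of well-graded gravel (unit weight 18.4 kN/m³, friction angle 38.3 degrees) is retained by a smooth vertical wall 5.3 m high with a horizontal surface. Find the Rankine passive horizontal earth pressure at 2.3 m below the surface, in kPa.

K_p = (1 + sin φ)/(1 − sin φ) = 4.260.
σ_h = K_p γ z = 4.260 × 18.4 × 2.3 = 180.3 kPa.

180 kPa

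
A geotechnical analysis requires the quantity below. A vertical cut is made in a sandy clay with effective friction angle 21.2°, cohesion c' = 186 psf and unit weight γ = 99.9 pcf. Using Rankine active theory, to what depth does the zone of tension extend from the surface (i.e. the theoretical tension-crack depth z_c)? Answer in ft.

5.44 ft

K_a = tan²(45° − 21.2°/2) = 0.4688; √K_a = 0.6847.
The active pressure is zero where K_a γ z = 2c√K_a, so z_c = 2c/(γ√K_a) = 2×186/(99.9×0.6847) = 5.438 ft.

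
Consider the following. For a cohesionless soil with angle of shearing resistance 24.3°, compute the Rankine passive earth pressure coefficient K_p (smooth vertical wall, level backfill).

K_p = (1 + sin φ)/(1 − sin φ) = tan²(45° + 24.3°/2) = 2.399.

2.40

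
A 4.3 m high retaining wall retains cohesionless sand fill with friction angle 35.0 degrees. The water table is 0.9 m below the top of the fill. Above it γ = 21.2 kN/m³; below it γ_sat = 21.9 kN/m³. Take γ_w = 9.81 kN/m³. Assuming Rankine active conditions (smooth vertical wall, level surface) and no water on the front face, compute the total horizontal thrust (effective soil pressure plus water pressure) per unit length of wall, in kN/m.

K_a = tan²(45° − φ/2) = 0.2710.
γ' = 21.9 − 9.81 = 12.09 kN/m³. Depth below WT = 3.4 m.
σ'_h at WT = K_a γ d_w = 5.170 kPa; at base = 5.170 + K_a γ' × 3.4 = 16.31 kPa.
P₁ (0–0.9 m) = ½×5.170×0.9 = 2.327. P₂ (0.9–4.3 m) = ½(5.170+16.31)×3.4 = 36.52.
P_w = ½ γ_w h₂² = 0.5×9.81×3.4² = 56.70. Total = 2.327+36.52+56.70 = 95.55 kN/m.

95.5 kN/m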